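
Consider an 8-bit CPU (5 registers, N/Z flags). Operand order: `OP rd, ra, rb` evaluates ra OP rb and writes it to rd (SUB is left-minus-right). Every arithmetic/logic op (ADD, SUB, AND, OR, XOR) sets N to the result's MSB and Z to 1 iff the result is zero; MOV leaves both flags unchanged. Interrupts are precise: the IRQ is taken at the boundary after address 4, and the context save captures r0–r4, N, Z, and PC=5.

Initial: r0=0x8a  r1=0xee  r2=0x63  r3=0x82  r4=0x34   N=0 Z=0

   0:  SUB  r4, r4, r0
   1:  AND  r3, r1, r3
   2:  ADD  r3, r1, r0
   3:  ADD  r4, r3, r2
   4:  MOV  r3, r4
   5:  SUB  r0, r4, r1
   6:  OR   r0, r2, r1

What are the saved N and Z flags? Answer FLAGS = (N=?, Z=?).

FLAGS = (N=1, Z=0)

after  0: r0=0x8a r1=0xee r2=0x63 r3=0x82 r4=0xaa  N=1 Z=0
after  1: r0=0x8a r1=0xee r2=0x63 r3=0x82 r4=0xaa  N=1 Z=0
after  2: r0=0x8a r1=0xee r2=0x63 r3=0x78 r4=0xaa  N=0 Z=0
after  3: r0=0x8a r1=0xee r2=0x63 r3=0x78 r4=0xdb  N=1 Z=0
after  4: r0=0x8a r1=0xee r2=0x63 r3=0xdb r4=0xdb  N=1 Z=0
-- IRQ taken; context saved, return-PC = 5 --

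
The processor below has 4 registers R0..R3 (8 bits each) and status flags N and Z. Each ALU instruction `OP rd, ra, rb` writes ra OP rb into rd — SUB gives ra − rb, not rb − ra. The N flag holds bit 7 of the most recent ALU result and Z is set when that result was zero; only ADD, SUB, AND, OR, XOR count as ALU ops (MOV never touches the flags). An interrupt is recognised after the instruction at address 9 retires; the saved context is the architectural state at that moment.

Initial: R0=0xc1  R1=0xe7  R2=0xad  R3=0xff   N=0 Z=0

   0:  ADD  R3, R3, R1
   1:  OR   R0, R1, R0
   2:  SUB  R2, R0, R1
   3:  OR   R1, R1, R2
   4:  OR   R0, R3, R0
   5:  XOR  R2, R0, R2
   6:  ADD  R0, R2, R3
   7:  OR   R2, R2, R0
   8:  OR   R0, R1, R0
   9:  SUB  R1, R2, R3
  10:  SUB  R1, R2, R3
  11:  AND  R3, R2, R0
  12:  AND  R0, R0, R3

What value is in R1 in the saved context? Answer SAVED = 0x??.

SAVED = 0x09

after  0: R0=0xc1 R1=0xe7 R2=0xad R3=0xe6  N=1 Z=0
after  1: R0=0xe7 R1=0xe7 R2=0xad R3=0xe6  N=1 Z=0
after  2: R0=0xe7 R1=0xe7 R2=0x00 R3=0xe6  N=0 Z=1
after  3: R0=0xe7 R1=0xe7 R2=0x00 R3=0xe6  N=1 Z=0
after  4: R0=0xe7 R1=0xe7 R2=0x00 R3=0xe6  N=1 Z=0
after  5: R0=0xe7 R1=0xe7 R2=0xe7 R3=0xe6  N=1 Z=0
after  6: R0=0xcd R1=0xe7 R2=0xe7 R3=0xe6  N=1 Z=0
after  7: R0=0xcd R1=0xe7 R2=0xef R3=0xe6  N=1 Z=0
after  8: R0=0xef R1=0xe7 R2=0xef R3=0xe6  N=1 Z=0
after  9: R0=0xef R1=0x09 R2=0xef R3=0xe6  N=0 Z=0
-- IRQ taken; context saved, return-PC = 10 --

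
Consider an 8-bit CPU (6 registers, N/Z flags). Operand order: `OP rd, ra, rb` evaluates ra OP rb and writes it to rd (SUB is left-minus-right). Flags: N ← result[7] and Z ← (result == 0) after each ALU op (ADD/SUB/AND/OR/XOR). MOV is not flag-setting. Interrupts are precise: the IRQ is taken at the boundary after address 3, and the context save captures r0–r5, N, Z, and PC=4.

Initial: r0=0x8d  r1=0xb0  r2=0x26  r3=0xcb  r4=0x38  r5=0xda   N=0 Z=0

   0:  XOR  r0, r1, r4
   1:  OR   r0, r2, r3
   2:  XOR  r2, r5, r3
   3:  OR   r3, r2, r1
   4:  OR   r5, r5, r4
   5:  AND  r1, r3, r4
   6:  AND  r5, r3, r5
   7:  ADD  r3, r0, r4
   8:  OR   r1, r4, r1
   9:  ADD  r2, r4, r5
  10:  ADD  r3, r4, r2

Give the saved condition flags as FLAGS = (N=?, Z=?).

FLAGS = (N=1, Z=0)

after  0: r0=0x88 r1=0xb0 r2=0x26 r3=0xcb r4=0x38 r5=0xda  N=1 Z=0
after  1: r0=0xef r1=0xb0 r2=0x26 r3=0xcb r4=0x38 r5=0xda  N=1 Z=0
after  2: r0=0xef r1=0xb0 r2=0x11 r3=0xcb r4=0x38 r5=0xda  N=0 Z=0
after  3: r0=0xef r1=0xb0 r2=0x11 r3=0xb1 r4=0x38 r5=0xda  N=1 Z=0
-- IRQ taken; context saved, return-PC = 4 --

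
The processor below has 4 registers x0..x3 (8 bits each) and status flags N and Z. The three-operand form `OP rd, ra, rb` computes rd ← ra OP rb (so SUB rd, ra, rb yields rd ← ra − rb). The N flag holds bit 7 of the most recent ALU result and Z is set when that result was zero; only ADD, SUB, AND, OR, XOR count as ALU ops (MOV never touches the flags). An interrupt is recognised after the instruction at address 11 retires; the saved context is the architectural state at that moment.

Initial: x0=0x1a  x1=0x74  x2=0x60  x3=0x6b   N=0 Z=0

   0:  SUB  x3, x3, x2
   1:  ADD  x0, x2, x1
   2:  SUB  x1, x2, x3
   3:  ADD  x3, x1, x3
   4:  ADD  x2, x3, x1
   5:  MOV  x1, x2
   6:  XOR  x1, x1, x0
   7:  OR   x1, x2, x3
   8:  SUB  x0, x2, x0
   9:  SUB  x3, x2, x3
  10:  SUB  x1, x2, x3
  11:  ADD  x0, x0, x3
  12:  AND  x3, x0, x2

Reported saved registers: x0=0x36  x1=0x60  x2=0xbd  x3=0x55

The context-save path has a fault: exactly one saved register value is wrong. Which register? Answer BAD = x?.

BAD = x2

after  0: x0=0x1a x1=0x74 x2=0x60 x3=0x0b  N=0 Z=0
after  1: x0=0xd4 x1=0x74 x2=0x60 x3=0x0b  N=1 Z=0
after  2: x0=0xd4 x1=0x55 x2=0x60 x3=0x0b  N=0 Z=0
after  3: x0=0xd4 x1=0x55 x2=0x60 x3=0x60  N=0 Z=0
after  4: x0=0xd4 x1=0x55 x2=0xb5 x3=0x60  N=1 Z=0
after  5: x0=0xd4 x1=0xb5 x2=0xb5 x3=0x60  N=1 Z=0
after  6: x0=0xd4 x1=0x61 x2=0xb5 x3=0x60  N=0 Z=0
after  7: x0=0xd4 x1=0xf5 x2=0xb5 x3=0x60  N=1 Z=0
after  8: x0=0xe1 x1=0xf5 x2=0xb5 x3=0x60  N=1 Z=0
after  9: x0=0xe1 x1=0xf5 x2=0xb5 x3=0x55  N=0 Z=0
after 10: x0=0xe1 x1=0x60 x2=0xb5 x3=0x55  N=0 Z=0
after 11: x0=0x36 x1=0x60 x2=0xb5 x3=0x55  N=0 Z=0
-- IRQ taken; context saved, return-PC = 12 --
mismatch: x2: reported 0xbd vs actual 0xb5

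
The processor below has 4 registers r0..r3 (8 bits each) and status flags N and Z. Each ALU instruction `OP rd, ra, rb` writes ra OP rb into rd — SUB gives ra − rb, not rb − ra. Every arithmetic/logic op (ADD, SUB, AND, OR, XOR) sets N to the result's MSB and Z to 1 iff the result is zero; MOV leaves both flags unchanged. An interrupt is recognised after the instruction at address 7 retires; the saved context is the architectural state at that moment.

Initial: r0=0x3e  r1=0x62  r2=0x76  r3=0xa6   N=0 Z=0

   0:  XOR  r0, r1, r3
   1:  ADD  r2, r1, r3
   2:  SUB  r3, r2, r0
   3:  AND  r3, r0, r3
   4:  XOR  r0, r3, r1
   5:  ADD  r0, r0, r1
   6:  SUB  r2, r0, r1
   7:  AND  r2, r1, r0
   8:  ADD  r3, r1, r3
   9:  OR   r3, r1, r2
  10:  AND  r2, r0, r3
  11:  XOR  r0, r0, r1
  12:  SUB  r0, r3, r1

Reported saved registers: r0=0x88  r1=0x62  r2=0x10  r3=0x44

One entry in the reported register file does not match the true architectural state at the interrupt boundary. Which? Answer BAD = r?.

after  0: r0=0xc4 r1=0x62 r2=0x76 r3=0xa6  N=1 Z=0
after  1: r0=0xc4 r1=0x62 r2=0x08 r3=0xa6  N=0 Z=0
after  2: r0=0xc4 r1=0x62 r2=0x08 r3=0x44  N=0 Z=0
after  3: r0=0xc4 r1=0x62 r2=0x08 r3=0x44  N=0 Z=0
after  4: r0=0x26 r1=0x62 r2=0x08 r3=0x44  N=0 Z=0
after  5: r0=0x88 r1=0x62 r2=0x08 r3=0x44  N=1 Z=0
after  6: r0=0x88 r1=0x62 r2=0x26 r3=0x44  N=0 Z=0
after  7: r0=0x88 r1=0x62 r2=0x00 r3=0x44  N=0 Z=1
-- IRQ taken; context saved, return-PC = 8 --
mismatch: r2: reported 0x10 vs actual 0x00

BAD = r2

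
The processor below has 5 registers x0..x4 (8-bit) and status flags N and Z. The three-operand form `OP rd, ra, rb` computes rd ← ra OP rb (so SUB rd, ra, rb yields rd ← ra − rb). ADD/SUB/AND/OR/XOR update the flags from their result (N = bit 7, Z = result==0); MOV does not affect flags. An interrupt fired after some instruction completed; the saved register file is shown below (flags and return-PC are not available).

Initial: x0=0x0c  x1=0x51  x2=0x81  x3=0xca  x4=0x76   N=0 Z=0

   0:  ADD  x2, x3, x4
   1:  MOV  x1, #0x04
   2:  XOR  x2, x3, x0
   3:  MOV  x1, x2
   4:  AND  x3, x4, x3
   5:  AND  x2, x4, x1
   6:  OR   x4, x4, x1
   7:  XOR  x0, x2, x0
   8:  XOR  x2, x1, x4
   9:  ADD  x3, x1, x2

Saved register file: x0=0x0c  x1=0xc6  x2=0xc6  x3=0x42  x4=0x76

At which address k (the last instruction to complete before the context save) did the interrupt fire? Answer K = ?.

after  0: x0=0x0c x1=0x51 x2=0x40 x3=0xca x4=0x76  N=0 Z=0
after  1: x0=0x0c x1=0x04 x2=0x40 x3=0xca x4=0x76  N=0 Z=0
after  2: x0=0x0c x1=0x04 x2=0xc6 x3=0xca x4=0x76  N=1 Z=0
after  3: x0=0x0c x1=0xc6 x2=0xc6 x3=0xca x4=0x76  N=1 Z=0
after  4: x0=0x0c x1=0xc6 x2=0xc6 x3=0x42 x4=0x76  N=0 Z=0
-- IRQ taken; context saved, return-PC = 5 --

K = 4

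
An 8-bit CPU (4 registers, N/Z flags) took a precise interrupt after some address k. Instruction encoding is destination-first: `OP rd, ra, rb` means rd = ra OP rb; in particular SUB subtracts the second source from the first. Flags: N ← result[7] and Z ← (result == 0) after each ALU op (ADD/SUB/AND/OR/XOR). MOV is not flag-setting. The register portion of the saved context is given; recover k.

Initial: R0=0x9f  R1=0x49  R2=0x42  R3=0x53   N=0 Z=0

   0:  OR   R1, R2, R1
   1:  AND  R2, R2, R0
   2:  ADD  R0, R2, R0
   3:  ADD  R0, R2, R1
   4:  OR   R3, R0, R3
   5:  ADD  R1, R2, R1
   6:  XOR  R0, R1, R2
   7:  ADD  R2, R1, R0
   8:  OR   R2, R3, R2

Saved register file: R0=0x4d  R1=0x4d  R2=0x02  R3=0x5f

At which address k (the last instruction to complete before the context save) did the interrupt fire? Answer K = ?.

K = 5

after  0: R0=0x9f R1=0x4b R2=0x42 R3=0x53  N=0 Z=0
after  1: R0=0x9f R1=0x4b R2=0x02 R3=0x53  N=0 Z=0
after  2: R0=0xa1 R1=0x4b R2=0x02 R3=0x53  N=1 Z=0
after  3: R0=0x4d R1=0x4b R2=0x02 R3=0x53  N=0 Z=0
after  4: R0=0x4d R1=0x4b R2=0x02 R3=0x5f  N=0 Z=0
after  5: R0=0x4d R1=0x4d R2=0x02 R3=0x5f  N=0 Z=0
-- IRQ taken; context saved, return-PC = 6 --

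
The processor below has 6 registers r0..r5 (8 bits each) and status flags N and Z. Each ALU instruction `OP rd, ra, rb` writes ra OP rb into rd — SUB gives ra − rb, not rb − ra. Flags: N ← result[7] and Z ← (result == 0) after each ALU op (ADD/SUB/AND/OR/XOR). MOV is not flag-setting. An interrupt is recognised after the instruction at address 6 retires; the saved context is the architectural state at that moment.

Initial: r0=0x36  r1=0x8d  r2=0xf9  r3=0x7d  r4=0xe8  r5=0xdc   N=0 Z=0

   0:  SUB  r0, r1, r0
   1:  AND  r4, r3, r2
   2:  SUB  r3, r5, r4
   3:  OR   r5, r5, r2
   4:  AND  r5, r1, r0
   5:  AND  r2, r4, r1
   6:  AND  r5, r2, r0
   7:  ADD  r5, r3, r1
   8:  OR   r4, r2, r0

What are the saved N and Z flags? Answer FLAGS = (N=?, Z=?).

FLAGS = (N=0, Z=0)

after  0: r0=0x57 r1=0x8d r2=0xf9 r3=0x7d r4=0xe8 r5=0xdc  N=0 Z=0
after  1: r0=0x57 r1=0x8d r2=0xf9 r3=0x7d r4=0x79 r5=0xdc  N=0 Z=0
after  2: r0=0x57 r1=0x8d r2=0xf9 r3=0x63 r4=0x79 r5=0xdc  N=0 Z=0
after  3: r0=0x57 r1=0x8d r2=0xf9 r3=0x63 r4=0x79 r5=0xfd  N=1 Z=0
after  4: r0=0x57 r1=0x8d r2=0xf9 r3=0x63 r4=0x79 r5=0x05  N=0 Z=0
after  5: r0=0x57 r1=0x8d r2=0x09 r3=0x63 r4=0x79 r5=0x05  N=0 Z=0
after  6: r0=0x57 r1=0x8d r2=0x09 r3=0x63 r4=0x79 r5=0x01  N=0 Z=0
-- IRQ taken; context saved, return-PC = 7 --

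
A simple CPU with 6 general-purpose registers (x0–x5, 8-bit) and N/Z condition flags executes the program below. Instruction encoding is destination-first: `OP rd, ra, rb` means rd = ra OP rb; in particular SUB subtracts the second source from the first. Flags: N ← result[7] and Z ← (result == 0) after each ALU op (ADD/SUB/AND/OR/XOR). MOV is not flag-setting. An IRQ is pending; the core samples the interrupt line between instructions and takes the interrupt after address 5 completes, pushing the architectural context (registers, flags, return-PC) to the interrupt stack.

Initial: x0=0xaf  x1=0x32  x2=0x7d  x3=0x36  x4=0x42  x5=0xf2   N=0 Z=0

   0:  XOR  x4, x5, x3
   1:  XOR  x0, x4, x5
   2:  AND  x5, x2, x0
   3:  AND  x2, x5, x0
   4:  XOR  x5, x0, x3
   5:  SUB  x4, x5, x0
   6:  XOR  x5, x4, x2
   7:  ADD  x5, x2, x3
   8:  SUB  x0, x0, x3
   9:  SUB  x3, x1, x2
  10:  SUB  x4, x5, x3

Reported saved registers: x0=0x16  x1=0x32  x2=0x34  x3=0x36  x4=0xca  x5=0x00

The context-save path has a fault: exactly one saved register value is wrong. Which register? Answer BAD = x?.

after  0: x0=0xaf x1=0x32 x2=0x7d x3=0x36 x4=0xc4 x5=0xf2  N=1 Z=0
after  1: x0=0x36 x1=0x32 x2=0x7d x3=0x36 x4=0xc4 x5=0xf2  N=0 Z=0
after  2: x0=0x36 x1=0x32 x2=0x7d x3=0x36 x4=0xc4 x5=0x34  N=0 Z=0
after  3: x0=0x36 x1=0x32 x2=0x34 x3=0x36 x4=0xc4 x5=0x34  N=0 Z=0
after  4: x0=0x36 x1=0x32 x2=0x34 x3=0x36 x4=0xc4 x5=0x00  N=0 Z=1
after  5: x0=0x36 x1=0x32 x2=0x34 x3=0x36 x4=0xca x5=0x00  N=1 Z=0
-- IRQ taken; context saved, return-PC = 6 --
mismatch: x0: reported 0x16 vs actual 0x36

BAD = x0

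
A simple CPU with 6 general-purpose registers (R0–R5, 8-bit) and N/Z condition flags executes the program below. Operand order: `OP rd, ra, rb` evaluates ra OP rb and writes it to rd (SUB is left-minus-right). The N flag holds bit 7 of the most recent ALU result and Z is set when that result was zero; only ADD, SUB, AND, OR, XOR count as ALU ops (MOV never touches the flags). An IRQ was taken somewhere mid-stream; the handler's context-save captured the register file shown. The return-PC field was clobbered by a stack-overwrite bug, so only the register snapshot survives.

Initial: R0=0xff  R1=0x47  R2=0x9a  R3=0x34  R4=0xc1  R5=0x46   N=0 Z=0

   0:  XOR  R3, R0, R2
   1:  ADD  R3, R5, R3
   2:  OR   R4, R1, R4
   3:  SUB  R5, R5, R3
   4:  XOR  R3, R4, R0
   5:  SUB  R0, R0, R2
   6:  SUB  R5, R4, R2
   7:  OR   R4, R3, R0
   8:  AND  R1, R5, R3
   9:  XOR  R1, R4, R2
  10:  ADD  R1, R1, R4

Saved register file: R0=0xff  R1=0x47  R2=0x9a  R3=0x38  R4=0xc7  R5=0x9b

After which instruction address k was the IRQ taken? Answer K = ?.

after  0: R0=0xff R1=0x47 R2=0x9a R3=0x65 R4=0xc1 R5=0x46  N=0 Z=0
after  1: R0=0xff R1=0x47 R2=0x9a R3=0xab R4=0xc1 R5=0x46  N=1 Z=0
after  2: R0=0xff R1=0x47 R2=0x9a R3=0xab R4=0xc7 R5=0x46  N=1 Z=0
after  3: R0=0xff R1=0x47 R2=0x9a R3=0xab R4=0xc7 R5=0x9b  N=1 Z=0
after  4: R0=0xff R1=0x47 R2=0x9a R3=0x38 R4=0xc7 R5=0x9b  N=0 Z=0
-- IRQ taken; context saved, return-PC = 5 --

K = 4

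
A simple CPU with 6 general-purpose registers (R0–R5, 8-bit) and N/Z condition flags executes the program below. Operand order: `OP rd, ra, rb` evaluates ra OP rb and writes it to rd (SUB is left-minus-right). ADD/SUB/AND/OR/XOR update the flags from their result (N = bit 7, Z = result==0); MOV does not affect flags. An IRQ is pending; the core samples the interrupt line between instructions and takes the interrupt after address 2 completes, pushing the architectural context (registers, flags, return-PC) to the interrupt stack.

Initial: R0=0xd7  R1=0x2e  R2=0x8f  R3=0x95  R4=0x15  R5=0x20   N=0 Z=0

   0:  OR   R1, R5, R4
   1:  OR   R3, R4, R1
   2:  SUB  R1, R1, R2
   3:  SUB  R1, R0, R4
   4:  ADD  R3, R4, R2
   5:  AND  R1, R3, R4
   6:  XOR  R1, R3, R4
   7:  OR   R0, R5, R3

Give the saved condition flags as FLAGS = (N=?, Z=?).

after  0: R0=0xd7 R1=0x35 R2=0x8f R3=0x95 R4=0x15 R5=0x20  N=0 Z=0
after  1: R0=0xd7 R1=0x35 R2=0x8f R3=0x35 R4=0x15 R5=0x20  N=0 Z=0
after  2: R0=0xd7 R1=0xa6 R2=0x8f R3=0x35 R4=0x15 R5=0x20  N=1 Z=0
-- IRQ taken; context saved, return-PC = 3 --

FLAGS = (N=1, Z=0)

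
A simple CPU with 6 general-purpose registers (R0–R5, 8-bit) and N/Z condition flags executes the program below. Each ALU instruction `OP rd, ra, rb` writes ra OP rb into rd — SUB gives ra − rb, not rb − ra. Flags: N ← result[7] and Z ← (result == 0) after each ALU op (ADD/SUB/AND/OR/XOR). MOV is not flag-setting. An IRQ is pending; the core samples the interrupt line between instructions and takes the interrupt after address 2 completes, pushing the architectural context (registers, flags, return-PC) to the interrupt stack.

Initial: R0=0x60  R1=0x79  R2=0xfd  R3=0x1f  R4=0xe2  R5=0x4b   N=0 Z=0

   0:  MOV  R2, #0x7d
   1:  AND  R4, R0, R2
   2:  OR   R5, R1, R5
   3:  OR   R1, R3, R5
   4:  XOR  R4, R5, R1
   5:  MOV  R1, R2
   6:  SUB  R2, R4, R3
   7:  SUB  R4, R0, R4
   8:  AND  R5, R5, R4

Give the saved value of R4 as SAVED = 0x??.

after  0: R0=0x60 R1=0x79 R2=0x7d R3=0x1f R4=0xe2 R5=0x4b  N=0 Z=0
after  1: R0=0x60 R1=0x79 R2=0x7d R3=0x1f R4=0x60 R5=0x4b  N=0 Z=0
after  2: R0=0x60 R1=0x79 R2=0x7d R3=0x1f R4=0x60 R5=0x7b  N=0 Z=0
-- IRQ taken; context saved, return-PC = 3 --

SAVED = 0x60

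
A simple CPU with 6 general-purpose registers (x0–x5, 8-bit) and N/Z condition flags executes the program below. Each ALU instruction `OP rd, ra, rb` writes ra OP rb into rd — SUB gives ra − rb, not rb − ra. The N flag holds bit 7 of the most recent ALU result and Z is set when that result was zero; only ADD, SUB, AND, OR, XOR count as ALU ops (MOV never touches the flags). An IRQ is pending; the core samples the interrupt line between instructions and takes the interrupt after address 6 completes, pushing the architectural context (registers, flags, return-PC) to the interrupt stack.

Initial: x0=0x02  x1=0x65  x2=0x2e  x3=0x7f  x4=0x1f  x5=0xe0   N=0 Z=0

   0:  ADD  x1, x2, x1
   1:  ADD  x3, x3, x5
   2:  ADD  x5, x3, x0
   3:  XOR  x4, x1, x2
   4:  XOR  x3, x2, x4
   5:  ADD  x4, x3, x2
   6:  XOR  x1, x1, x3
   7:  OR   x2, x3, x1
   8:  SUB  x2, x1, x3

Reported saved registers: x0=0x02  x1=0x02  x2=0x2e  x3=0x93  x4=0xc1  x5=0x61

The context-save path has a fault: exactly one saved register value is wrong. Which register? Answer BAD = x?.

after  0: x0=0x02 x1=0x93 x2=0x2e x3=0x7f x4=0x1f x5=0xe0  N=1 Z=0
after  1: x0=0x02 x1=0x93 x2=0x2e x3=0x5f x4=0x1f x5=0xe0  N=0 Z=0
after  2: x0=0x02 x1=0x93 x2=0x2e x3=0x5f x4=0x1f x5=0x61  N=0 Z=0
after  3: x0=0x02 x1=0x93 x2=0x2e x3=0x5f x4=0xbd x5=0x61  N=1 Z=0
after  4: x0=0x02 x1=0x93 x2=0x2e x3=0x93 x4=0xbd x5=0x61  N=1 Z=0
after  5: x0=0x02 x1=0x93 x2=0x2e x3=0x93 x4=0xc1 x5=0x61  N=1 Z=0
after  6: x0=0x02 x1=0x00 x2=0x2e x3=0x93 x4=0xc1 x5=0x61  N=0 Z=1
-- IRQ taken; context saved, return-PC = 7 --
mismatch: x1: reported 0x02 vs actual 0x00

BAD = x1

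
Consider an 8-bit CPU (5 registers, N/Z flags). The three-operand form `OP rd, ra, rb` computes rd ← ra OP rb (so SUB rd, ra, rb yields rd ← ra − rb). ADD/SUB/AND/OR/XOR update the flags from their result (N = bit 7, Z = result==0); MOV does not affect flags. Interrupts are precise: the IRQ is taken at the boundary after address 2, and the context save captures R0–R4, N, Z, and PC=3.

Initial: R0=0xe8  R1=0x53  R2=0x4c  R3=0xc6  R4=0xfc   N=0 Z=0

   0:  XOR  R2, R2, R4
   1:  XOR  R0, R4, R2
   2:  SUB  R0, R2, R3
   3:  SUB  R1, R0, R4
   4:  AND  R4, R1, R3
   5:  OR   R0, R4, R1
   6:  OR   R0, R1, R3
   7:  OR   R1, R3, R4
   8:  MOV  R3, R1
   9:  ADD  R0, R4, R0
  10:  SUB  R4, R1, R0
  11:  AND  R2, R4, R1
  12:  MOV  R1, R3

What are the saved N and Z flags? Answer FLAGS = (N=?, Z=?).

after  0: R0=0xe8 R1=0x53 R2=0xb0 R3=0xc6 R4=0xfc  N=1 Z=0
after  1: R0=0x4c R1=0x53 R2=0xb0 R3=0xc6 R4=0xfc  N=0 Z=0
after  2: R0=0xea R1=0x53 R2=0xb0 R3=0xc6 R4=0xfc  N=1 Z=0
-- IRQ taken; context saved, return-PC = 3 --

FLAGS = (N=1, Z=0)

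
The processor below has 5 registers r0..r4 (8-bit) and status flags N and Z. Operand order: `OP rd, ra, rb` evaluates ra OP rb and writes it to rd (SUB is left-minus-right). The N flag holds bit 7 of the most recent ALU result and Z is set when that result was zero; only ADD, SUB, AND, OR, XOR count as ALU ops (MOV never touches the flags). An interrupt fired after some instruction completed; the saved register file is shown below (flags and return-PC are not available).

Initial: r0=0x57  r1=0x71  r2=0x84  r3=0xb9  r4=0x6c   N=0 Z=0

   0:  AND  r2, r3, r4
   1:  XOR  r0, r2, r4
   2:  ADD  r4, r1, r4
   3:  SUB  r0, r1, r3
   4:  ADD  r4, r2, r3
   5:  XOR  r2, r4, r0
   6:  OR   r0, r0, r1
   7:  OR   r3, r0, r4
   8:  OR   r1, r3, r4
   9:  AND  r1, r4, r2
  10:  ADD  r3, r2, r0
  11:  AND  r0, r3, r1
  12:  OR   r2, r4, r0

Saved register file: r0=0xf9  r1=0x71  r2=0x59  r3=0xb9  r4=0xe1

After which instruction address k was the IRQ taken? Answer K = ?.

K = 6

after  0: r0=0x57 r1=0x71 r2=0x28 r3=0xb9 r4=0x6c  N=0 Z=0
after  1: r0=0x44 r1=0x71 r2=0x28 r3=0xb9 r4=0x6c  N=0 Z=0
after  2: r0=0x44 r1=0x71 r2=0x28 r3=0xb9 r4=0xdd  N=1 Z=0
after  3: r0=0xb8 r1=0x71 r2=0x28 r3=0xb9 r4=0xdd  N=1 Z=0
after  4: r0=0xb8 r1=0x71 r2=0x28 r3=0xb9 r4=0xe1  N=1 Z=0
after  5: r0=0xb8 r1=0x71 r2=0x59 r3=0xb9 r4=0xe1  N=0 Z=0
after  6: r0=0xf9 r1=0x71 r2=0x59 r3=0xb9 r4=0xe1  N=1 Z=0
-- IRQ taken; context saved, return-PC = 7 --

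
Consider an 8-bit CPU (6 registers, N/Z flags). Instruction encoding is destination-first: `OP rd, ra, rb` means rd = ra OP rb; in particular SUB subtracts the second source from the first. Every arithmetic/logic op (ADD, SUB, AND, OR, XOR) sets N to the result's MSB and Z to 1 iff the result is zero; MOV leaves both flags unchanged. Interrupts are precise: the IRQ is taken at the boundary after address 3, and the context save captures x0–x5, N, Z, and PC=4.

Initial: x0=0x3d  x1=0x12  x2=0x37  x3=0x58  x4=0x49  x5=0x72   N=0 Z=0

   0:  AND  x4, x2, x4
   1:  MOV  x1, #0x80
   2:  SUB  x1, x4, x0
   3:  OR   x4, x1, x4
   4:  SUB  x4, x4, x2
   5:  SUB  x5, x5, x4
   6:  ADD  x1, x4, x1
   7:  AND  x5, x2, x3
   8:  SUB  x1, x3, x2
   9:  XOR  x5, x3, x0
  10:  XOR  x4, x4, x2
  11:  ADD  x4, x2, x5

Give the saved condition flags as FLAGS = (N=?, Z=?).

FLAGS = (N=1, Z=0)

after  0: x0=0x3d x1=0x12 x2=0x37 x3=0x58 x4=0x01 x5=0x72  N=0 Z=0
after  1: x0=0x3d x1=0x80 x2=0x37 x3=0x58 x4=0x01 x5=0x72  N=0 Z=0
after  2: x0=0x3d x1=0xc4 x2=0x37 x3=0x58 x4=0x01 x5=0x72  N=1 Z=0
after  3: x0=0x3d x1=0xc4 x2=0x37 x3=0x58 x4=0xc5 x5=0x72  N=1 Z=0
-- IRQ taken; context saved, return-PC = 4 --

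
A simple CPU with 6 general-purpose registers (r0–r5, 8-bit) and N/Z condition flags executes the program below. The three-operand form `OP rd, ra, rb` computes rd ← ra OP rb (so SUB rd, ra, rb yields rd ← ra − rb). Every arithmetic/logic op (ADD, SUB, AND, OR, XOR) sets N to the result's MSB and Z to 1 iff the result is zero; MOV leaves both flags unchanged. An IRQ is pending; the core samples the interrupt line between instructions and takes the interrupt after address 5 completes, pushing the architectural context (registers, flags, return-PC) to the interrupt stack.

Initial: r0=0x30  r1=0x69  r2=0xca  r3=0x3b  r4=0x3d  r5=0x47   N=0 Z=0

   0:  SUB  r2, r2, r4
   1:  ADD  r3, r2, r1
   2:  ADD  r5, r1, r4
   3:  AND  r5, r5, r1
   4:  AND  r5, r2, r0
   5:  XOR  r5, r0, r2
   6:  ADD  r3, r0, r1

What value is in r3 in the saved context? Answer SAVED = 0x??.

after  0: r0=0x30 r1=0x69 r2=0x8d r3=0x3b r4=0x3d r5=0x47  N=1 Z=0
after  1: r0=0x30 r1=0x69 r2=0x8d r3=0xf6 r4=0x3d r5=0x47  N=1 Z=0
after  2: r0=0x30 r1=0x69 r2=0x8d r3=0xf6 r4=0x3d r5=0xa6  N=1 Z=0
after  3: r0=0x30 r1=0x69 r2=0x8d r3=0xf6 r4=0x3d r5=0x20  N=0 Z=0
after  4: r0=0x30 r1=0x69 r2=0x8d r3=0xf6 r4=0x3d r5=0x00  N=0 Z=1
after  5: r0=0x30 r1=0x69 r2=0x8d r3=0xf6 r4=0x3d r5=0xbd  N=1 Z=0
-- IRQ taken; context saved, return-PC = 6 --

SAVED = 0xf6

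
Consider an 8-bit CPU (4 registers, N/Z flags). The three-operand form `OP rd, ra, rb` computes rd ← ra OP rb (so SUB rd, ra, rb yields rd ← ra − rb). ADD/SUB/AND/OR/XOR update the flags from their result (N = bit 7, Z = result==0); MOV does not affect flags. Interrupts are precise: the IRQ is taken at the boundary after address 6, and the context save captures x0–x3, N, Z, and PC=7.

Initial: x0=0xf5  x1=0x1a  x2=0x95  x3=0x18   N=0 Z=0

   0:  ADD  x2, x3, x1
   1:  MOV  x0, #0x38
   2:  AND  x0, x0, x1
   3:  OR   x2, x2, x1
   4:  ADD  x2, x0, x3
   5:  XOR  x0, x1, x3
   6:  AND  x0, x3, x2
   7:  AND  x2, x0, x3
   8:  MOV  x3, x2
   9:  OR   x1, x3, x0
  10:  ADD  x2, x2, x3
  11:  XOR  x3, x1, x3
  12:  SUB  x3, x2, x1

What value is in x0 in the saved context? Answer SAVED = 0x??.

after  0: x0=0xf5 x1=0x1a x2=0x32 x3=0x18  N=0 Z=0
after  1: x0=0x38 x1=0x1a x2=0x32 x3=0x18  N=0 Z=0
after  2: x0=0x18 x1=0x1a x2=0x32 x3=0x18  N=0 Z=0
after  3: x0=0x18 x1=0x1a x2=0x3a x3=0x18  N=0 Z=0
after  4: x0=0x18 x1=0x1a x2=0x30 x3=0x18  N=0 Z=0
after  5: x0=0x02 x1=0x1a x2=0x30 x3=0x18  N=0 Z=0
after  6: x0=0x10 x1=0x1a x2=0x30 x3=0x18  N=0 Z=0
-- IRQ taken; context saved, return-PC = 7 --

SAVED = 0x10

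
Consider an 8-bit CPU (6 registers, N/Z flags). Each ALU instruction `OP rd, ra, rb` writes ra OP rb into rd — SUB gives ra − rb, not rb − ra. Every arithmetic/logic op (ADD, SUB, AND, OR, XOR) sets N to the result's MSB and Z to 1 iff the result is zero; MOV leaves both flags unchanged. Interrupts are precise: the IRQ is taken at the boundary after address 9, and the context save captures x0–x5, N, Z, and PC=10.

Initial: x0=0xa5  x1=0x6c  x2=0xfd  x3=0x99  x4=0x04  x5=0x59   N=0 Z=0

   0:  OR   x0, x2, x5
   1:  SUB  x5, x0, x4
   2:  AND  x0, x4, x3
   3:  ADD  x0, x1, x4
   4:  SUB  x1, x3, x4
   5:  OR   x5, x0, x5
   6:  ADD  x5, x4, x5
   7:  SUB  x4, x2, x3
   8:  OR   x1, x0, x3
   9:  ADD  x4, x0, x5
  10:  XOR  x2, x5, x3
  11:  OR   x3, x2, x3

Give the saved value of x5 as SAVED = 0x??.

after  0: x0=0xfd x1=0x6c x2=0xfd x3=0x99 x4=0x04 x5=0x59  N=1 Z=0
after  1: x0=0xfd x1=0x6c x2=0xfd x3=0x99 x4=0x04 x5=0xf9  N=1 Z=0
after  2: x0=0x00 x1=0x6c x2=0xfd x3=0x99 x4=0x04 x5=0xf9  N=0 Z=1
after  3: x0=0x70 x1=0x6c x2=0xfd x3=0x99 x4=0x04 x5=0xf9  N=0 Z=0
after  4: x0=0x70 x1=0x95 x2=0xfd x3=0x99 x4=0x04 x5=0xf9  N=1 Z=0
after  5: x0=0x70 x1=0x95 x2=0xfd x3=0x99 x4=0x04 x5=0xf9  N=1 Z=0
after  6: x0=0x70 x1=0x95 x2=0xfd x3=0x99 x4=0x04 x5=0xfd  N=1 Z=0
after  7: x0=0x70 x1=0x95 x2=0xfd x3=0x99 x4=0x64 x5=0xfd  N=0 Z=0
after  8: x0=0x70 x1=0xf9 x2=0xfd x3=0x99 x4=0x64 x5=0xfd  N=1 Z=0
after  9: x0=0x70 x1=0xf9 x2=0xfd x3=0x99 x4=0x6d x5=0xfd  N=0 Z=0
-- IRQ taken; context saved, return-PC = 10 --

SAVED = 0xfd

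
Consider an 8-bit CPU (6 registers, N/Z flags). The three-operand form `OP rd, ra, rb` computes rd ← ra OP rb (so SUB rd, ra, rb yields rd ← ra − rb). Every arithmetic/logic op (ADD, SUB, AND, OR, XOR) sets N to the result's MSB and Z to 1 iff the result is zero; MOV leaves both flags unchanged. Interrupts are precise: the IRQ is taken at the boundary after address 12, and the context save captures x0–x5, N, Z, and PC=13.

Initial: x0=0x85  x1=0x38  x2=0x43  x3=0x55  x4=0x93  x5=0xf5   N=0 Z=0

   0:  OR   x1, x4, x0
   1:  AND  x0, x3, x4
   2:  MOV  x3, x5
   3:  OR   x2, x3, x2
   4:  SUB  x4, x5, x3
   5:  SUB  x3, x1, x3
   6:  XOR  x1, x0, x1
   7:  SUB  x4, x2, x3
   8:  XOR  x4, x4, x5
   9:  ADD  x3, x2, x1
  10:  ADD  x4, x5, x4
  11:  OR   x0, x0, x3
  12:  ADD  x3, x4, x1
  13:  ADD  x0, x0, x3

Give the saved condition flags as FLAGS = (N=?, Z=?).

FLAGS = (N=0, Z=0)

after  0: x0=0x85 x1=0x97 x2=0x43 x3=0x55 x4=0x93 x5=0xf5  N=1 Z=0
after  1: x0=0x11 x1=0x97 x2=0x43 x3=0x55 x4=0x93 x5=0xf5  N=0 Z=0
after  2: x0=0x11 x1=0x97 x2=0x43 x3=0xf5 x4=0x93 x5=0xf5  N=0 Z=0
after  3: x0=0x11 x1=0x97 x2=0xf7 x3=0xf5 x4=0x93 x5=0xf5  N=1 Z=0
after  4: x0=0x11 x1=0x97 x2=0xf7 x3=0xf5 x4=0x00 x5=0xf5  N=0 Z=1
after  5: x0=0x11 x1=0x97 x2=0xf7 x3=0xa2 x4=0x00 x5=0xf5  N=1 Z=0
after  6: x0=0x11 x1=0x86 x2=0xf7 x3=0xa2 x4=0x00 x5=0xf5  N=1 Z=0
after  7: x0=0x11 x1=0x86 x2=0xf7 x3=0xa2 x4=0x55 x5=0xf5  N=0 Z=0
after  8: x0=0x11 x1=0x86 x2=0xf7 x3=0xa2 x4=0xa0 x5=0xf5  N=1 Z=0
after  9: x0=0x11 x1=0x86 x2=0xf7 x3=0x7d x4=0xa0 x5=0xf5  N=0 Z=0
after 10: x0=0x11 x1=0x86 x2=0xf7 x3=0x7d x4=0x95 x5=0xf5  N=1 Z=0
after 11: x0=0x7d x1=0x86 x2=0xf7 x3=0x7d x4=0x95 x5=0xf5  N=0 Z=0
after 12: x0=0x7d x1=0x86 x2=0xf7 x3=0x1b x4=0x95 x5=0xf5  N=0 Z=0
-- IRQ taken; context saved, return-PC = 13 --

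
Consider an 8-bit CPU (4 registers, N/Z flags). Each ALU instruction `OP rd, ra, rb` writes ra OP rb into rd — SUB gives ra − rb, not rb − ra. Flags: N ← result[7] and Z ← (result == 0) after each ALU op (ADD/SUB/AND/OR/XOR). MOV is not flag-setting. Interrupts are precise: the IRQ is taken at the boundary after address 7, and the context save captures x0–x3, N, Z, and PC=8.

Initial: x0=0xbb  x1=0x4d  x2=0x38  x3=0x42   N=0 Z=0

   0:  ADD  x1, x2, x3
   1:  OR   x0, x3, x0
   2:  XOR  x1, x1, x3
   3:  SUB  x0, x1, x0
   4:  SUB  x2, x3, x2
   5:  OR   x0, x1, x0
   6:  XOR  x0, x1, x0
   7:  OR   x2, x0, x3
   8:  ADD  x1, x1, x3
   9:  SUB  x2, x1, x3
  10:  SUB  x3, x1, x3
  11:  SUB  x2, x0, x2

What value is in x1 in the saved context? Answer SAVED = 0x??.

SAVED = 0x38

after  0: x0=0xbb x1=0x7a x2=0x38 x3=0x42  N=0 Z=0
after  1: x0=0xfb x1=0x7a x2=0x38 x3=0x42  N=1 Z=0
after  2: x0=0xfb x1=0x38 x2=0x38 x3=0x42  N=0 Z=0
after  3: x0=0x3d x1=0x38 x2=0x38 x3=0x42  N=0 Z=0
after  4: x0=0x3d x1=0x38 x2=0x0a x3=0x42  N=0 Z=0
after  5: x0=0x3d x1=0x38 x2=0x0a x3=0x42  N=0 Z=0
after  6: x0=0x05 x1=0x38 x2=0x0a x3=0x42  N=0 Z=0
after  7: x0=0x05 x1=0x38 x2=0x47 x3=0x42  N=0 Z=0
-- IRQ taken; context saved, return-PC = 8 --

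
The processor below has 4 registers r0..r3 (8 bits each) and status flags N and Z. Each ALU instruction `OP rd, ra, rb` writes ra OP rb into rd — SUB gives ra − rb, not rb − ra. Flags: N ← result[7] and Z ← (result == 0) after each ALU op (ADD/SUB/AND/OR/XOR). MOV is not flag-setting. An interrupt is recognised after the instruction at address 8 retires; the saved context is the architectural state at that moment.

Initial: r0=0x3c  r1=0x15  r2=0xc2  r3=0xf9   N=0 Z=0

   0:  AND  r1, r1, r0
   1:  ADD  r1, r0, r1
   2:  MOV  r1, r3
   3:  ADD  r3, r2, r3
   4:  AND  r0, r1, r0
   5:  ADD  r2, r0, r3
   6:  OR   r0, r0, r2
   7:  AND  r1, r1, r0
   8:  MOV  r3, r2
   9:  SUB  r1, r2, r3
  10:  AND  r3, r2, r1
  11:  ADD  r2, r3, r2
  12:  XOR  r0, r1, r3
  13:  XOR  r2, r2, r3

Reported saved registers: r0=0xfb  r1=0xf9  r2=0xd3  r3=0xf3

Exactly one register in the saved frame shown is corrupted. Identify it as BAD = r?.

BAD = r2

after  0: r0=0x3c r1=0x14 r2=0xc2 r3=0xf9  N=0 Z=0
after  1: r0=0x3c r1=0x50 r2=0xc2 r3=0xf9  N=0 Z=0
after  2: r0=0x3c r1=0xf9 r2=0xc2 r3=0xf9  N=0 Z=0
after  3: r0=0x3c r1=0xf9 r2=0xc2 r3=0xbb  N=1 Z=0
after  4: r0=0x38 r1=0xf9 r2=0xc2 r3=0xbb  N=0 Z=0
after  5: r0=0x38 r1=0xf9 r2=0xf3 r3=0xbb  N=1 Z=0
after  6: r0=0xfb r1=0xf9 r2=0xf3 r3=0xbb  N=1 Z=0
after  7: r0=0xfb r1=0xf9 r2=0xf3 r3=0xbb  N=1 Z=0
after  8: r0=0xfb r1=0xf9 r2=0xf3 r3=0xf3  N=1 Z=0
-- IRQ taken; context saved, return-PC = 9 --
mismatch: r2: reported 0xd3 vs actual 0xf3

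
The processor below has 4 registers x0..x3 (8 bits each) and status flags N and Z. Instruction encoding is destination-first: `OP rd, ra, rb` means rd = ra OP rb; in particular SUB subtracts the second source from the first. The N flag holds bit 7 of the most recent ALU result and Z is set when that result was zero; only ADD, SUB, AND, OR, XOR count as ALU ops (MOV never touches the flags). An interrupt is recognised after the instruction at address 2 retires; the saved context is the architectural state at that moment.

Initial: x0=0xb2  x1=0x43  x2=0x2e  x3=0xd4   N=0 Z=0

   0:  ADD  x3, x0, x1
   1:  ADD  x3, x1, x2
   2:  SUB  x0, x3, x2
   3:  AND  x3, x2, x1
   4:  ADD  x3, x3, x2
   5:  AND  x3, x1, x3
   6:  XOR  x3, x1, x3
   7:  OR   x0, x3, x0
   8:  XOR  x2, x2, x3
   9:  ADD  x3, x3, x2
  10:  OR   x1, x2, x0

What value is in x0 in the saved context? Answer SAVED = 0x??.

SAVED = 0x43

after  0: x0=0xb2 x1=0x43 x2=0x2e x3=0xf5  N=1 Z=0
after  1: x0=0xb2 x1=0x43 x2=0x2e x3=0x71  N=0 Z=0
after  2: x0=0x43 x1=0x43 x2=0x2e x3=0x71  N=0 Z=0
-- IRQ taken; context saved, return-PC = 3 --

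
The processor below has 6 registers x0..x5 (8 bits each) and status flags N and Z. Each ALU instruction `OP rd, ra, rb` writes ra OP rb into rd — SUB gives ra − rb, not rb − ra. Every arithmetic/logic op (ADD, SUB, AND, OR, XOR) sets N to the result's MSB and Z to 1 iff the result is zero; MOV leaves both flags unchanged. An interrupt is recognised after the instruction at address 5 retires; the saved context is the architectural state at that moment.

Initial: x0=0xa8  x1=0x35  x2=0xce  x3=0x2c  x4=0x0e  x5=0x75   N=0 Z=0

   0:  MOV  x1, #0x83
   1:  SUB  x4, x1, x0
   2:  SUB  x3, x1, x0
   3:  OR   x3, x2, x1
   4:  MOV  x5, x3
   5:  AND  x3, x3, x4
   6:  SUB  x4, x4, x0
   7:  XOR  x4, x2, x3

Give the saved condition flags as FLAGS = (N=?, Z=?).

FLAGS = (N=1, Z=0)

after  0: x0=0xa8 x1=0x83 x2=0xce x3=0x2c x4=0x0e x5=0x75  N=0 Z=0
after  1: x0=0xa8 x1=0x83 x2=0xce x3=0x2c x4=0xdb x5=0x75  N=1 Z=0
after  2: x0=0xa8 x1=0x83 x2=0xce x3=0xdb x4=0xdb x5=0x75  N=1 Z=0
after  3: x0=0xa8 x1=0x83 x2=0xce x3=0xcf x4=0xdb x5=0x75  N=1 Z=0
after  4: x0=0xa8 x1=0x83 x2=0xce x3=0xcf x4=0xdb x5=0xcf  N=1 Z=0
after  5: x0=0xa8 x1=0x83 x2=0xce x3=0xcb x4=0xdb x5=0xcf  N=1 Z=0
-- IRQ taken; context saved, return-PC = 6 --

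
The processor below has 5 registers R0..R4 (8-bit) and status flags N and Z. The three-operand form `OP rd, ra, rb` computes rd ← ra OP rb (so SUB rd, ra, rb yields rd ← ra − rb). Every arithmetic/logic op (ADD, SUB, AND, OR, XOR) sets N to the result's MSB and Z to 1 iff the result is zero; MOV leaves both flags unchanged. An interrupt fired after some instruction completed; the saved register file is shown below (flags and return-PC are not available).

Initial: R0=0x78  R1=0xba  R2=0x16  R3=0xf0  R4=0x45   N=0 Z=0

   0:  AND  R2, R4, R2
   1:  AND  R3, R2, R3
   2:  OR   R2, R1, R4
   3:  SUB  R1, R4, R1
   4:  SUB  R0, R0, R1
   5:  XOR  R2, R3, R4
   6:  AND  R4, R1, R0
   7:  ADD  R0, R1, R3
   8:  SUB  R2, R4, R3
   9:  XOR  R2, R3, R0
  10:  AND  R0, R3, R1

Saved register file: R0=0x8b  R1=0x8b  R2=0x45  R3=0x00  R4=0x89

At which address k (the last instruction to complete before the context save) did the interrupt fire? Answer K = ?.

K = 7

after  0: R0=0x78 R1=0xba R2=0x04 R3=0xf0 R4=0x45  N=0 Z=0
after  1: R0=0x78 R1=0xba R2=0x04 R3=0x00 R4=0x45  N=0 Z=1
after  2: R0=0x78 R1=0xba R2=0xff R3=0x00 R4=0x45  N=1 Z=0
after  3: R0=0x78 R1=0x8b R2=0xff R3=0x00 R4=0x45  N=1 Z=0
after  4: R0=0xed R1=0x8b R2=0xff R3=0x00 R4=0x45  N=1 Z=0
after  5: R0=0xed R1=0x8b R2=0x45 R3=0x00 R4=0x45  N=0 Z=0
after  6: R0=0xed R1=0x8b R2=0x45 R3=0x00 R4=0x89  N=1 Z=0
after  7: R0=0x8b R1=0x8b R2=0x45 R3=0x00 R4=0x89  N=1 Z=0
-- IRQ taken; context saved, return-PC = 8 --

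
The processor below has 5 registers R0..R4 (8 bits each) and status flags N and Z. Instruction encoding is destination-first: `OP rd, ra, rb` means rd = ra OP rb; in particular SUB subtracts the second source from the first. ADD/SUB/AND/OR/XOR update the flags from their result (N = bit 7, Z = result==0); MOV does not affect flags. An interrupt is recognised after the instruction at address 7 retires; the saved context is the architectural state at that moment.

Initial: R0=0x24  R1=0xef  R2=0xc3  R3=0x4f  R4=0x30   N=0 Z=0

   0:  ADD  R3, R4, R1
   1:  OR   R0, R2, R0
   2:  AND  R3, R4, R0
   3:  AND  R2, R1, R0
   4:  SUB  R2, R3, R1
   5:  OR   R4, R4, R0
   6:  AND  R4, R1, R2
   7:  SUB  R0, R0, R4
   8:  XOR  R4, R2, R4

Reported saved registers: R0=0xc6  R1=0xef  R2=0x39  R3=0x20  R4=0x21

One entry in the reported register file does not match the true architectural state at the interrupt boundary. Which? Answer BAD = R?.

BAD = R2

after  0: R0=0x24 R1=0xef R2=0xc3 R3=0x1f R4=0x30  N=0 Z=0
after  1: R0=0xe7 R1=0xef R2=0xc3 R3=0x1f R4=0x30  N=1 Z=0
after  2: R0=0xe7 R1=0xef R2=0xc3 R3=0x20 R4=0x30  N=0 Z=0
after  3: R0=0xe7 R1=0xef R2=0xe7 R3=0x20 R4=0x30  N=1 Z=0
after  4: R0=0xe7 R1=0xef R2=0x31 R3=0x20 R4=0x30  N=0 Z=0
after  5: R0=0xe7 R1=0xef R2=0x31 R3=0x20 R4=0xf7  N=1 Z=0
after  6: R0=0xe7 R1=0xef R2=0x31 R3=0x20 R4=0x21  N=0 Z=0
after  7: R0=0xc6 R1=0xef R2=0x31 R3=0x20 R4=0x21  N=1 Z=0
-- IRQ taken; context saved, return-PC = 8 --
mismatch: R2: reported 0x39 vs actual 0x31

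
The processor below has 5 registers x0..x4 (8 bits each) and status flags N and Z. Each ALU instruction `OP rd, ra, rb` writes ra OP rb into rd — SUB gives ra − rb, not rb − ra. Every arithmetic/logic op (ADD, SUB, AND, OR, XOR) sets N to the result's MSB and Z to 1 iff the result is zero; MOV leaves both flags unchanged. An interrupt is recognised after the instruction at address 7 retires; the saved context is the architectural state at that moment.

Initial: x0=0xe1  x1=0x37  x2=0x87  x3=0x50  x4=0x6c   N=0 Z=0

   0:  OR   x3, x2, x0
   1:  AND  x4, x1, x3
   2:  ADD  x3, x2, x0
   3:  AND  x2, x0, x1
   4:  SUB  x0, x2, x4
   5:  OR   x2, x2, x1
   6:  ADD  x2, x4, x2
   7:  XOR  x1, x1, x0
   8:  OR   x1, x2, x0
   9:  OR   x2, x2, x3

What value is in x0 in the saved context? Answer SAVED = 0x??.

SAVED = 0xfa

after  0: x0=0xe1 x1=0x37 x2=0x87 x3=0xe7 x4=0x6c  N=1 Z=0
after  1: x0=0xe1 x1=0x37 x2=0x87 x3=0xe7 x4=0x27  N=0 Z=0
after  2: x0=0xe1 x1=0x37 x2=0x87 x3=0x68 x4=0x27  N=0 Z=0
after  3: x0=0xe1 x1=0x37 x2=0x21 x3=0x68 x4=0x27  N=0 Z=0
after  4: x0=0xfa x1=0x37 x2=0x21 x3=0x68 x4=0x27  N=1 Z=0
after  5: x0=0xfa x1=0x37 x2=0x37 x3=0x68 x4=0x27  N=0 Z=0
after  6: x0=0xfa x1=0x37 x2=0x5e x3=0x68 x4=0x27  N=0 Z=0
after  7: x0=0xfa x1=0xcd x2=0x5e x3=0x68 x4=0x27  N=1 Z=0
-- IRQ taken; context saved, return-PC = 8 --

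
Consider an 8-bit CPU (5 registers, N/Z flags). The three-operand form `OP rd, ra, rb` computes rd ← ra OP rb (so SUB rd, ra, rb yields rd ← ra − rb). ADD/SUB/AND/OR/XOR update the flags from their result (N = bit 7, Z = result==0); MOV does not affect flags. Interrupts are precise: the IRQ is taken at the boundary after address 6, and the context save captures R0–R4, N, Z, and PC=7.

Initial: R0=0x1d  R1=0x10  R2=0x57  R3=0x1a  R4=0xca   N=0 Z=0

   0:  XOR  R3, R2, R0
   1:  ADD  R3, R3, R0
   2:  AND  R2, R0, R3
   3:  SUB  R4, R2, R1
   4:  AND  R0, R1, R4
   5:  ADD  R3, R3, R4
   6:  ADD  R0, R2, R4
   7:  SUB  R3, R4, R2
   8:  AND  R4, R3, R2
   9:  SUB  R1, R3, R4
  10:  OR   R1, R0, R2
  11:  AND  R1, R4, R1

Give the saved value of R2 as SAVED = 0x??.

SAVED = 0x05

after  0: R0=0x1d R1=0x10 R2=0x57 R3=0x4a R4=0xca  N=0 Z=0
after  1: R0=0x1d R1=0x10 R2=0x57 R3=0x67 R4=0xca  N=0 Z=0
after  2: R0=0x1d R1=0x10 R2=0x05 R3=0x67 R4=0xca  N=0 Z=0
after  3: R0=0x1d R1=0x10 R2=0x05 R3=0x67 R4=0xf5  N=1 Z=0
after  4: R0=0x10 R1=0x10 R2=0x05 R3=0x67 R4=0xf5  N=0 Z=0
after  5: R0=0x10 R1=0x10 R2=0x05 R3=0x5c R4=0xf5  N=0 Z=0
after  6: R0=0xfa R1=0x10 R2=0x05 R3=0x5c R4=0xf5  N=1 Z=0
-- IRQ taken; context saved, return-PC = 7 --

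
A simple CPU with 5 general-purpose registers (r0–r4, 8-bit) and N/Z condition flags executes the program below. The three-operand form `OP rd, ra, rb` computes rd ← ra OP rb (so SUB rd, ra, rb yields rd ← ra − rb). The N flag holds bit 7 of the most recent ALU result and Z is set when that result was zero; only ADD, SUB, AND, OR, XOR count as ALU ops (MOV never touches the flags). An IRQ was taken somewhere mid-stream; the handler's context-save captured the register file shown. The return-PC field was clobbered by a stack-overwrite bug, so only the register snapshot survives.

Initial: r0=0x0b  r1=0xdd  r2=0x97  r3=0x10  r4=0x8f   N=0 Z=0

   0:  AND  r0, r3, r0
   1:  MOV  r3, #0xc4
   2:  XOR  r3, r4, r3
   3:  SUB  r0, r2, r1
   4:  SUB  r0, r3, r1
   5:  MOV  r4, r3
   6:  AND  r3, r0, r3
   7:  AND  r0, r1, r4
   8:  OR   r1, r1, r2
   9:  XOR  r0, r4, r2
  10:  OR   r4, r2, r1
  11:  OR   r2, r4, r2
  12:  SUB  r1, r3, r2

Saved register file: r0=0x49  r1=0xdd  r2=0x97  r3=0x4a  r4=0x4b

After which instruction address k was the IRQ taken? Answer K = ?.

K = 7

after  0: r0=0x00 r1=0xdd r2=0x97 r3=0x10 r4=0x8f  N=0 Z=1
after  1: r0=0x00 r1=0xdd r2=0x97 r3=0xc4 r4=0x8f  N=0 Z=1
after  2: r0=0x00 r1=0xdd r2=0x97 r3=0x4b r4=0x8f  N=0 Z=0
after  3: r0=0xba r1=0xdd r2=0x97 r3=0x4b r4=0x8f  N=1 Z=0
after  4: r0=0x6e r1=0xdd r2=0x97 r3=0x4b r4=0x8f  N=0 Z=0
after  5: r0=0x6e r1=0xdd r2=0x97 r3=0x4b r4=0x4b  N=0 Z=0
after  6: r0=0x6e r1=0xdd r2=0x97 r3=0x4a r4=0x4b  N=0 Z=0
after  7: r0=0x49 r1=0xdd r2=0x97 r3=0x4a r4=0x4b  N=0 Z=0
-- IRQ taken; context saved, return-PC = 8 --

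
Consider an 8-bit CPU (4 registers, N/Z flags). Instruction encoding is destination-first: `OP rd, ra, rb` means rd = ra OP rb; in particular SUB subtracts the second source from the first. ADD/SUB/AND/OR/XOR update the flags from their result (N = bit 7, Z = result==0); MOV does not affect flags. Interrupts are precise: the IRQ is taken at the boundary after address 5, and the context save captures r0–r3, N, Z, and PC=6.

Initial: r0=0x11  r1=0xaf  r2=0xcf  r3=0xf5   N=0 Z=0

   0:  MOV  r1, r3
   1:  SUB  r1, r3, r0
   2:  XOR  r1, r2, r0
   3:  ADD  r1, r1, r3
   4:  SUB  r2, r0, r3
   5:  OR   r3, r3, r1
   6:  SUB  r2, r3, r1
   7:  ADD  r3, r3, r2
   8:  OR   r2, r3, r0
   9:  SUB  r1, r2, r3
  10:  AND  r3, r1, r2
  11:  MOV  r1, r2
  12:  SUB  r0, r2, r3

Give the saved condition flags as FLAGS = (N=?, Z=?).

FLAGS = (N=1, Z=0)

after  0: r0=0x11 r1=0xf5 r2=0xcf r3=0xf5  N=0 Z=0
after  1: r0=0x11 r1=0xe4 r2=0xcf r3=0xf5  N=1 Z=0
after  2: r0=0x11 r1=0xde r2=0xcf r3=0xf5  N=1 Z=0
after  3: r0=0x11 r1=0xd3 r2=0xcf r3=0xf5  N=1 Z=0
after  4: r0=0x11 r1=0xd3 r2=0x1c r3=0xf5  N=0 Z=0
after  5: r0=0x11 r1=0xd3 r2=0x1c r3=0xf7  N=1 Z=0
-- IRQ taken; context saved, return-PC = 6 --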